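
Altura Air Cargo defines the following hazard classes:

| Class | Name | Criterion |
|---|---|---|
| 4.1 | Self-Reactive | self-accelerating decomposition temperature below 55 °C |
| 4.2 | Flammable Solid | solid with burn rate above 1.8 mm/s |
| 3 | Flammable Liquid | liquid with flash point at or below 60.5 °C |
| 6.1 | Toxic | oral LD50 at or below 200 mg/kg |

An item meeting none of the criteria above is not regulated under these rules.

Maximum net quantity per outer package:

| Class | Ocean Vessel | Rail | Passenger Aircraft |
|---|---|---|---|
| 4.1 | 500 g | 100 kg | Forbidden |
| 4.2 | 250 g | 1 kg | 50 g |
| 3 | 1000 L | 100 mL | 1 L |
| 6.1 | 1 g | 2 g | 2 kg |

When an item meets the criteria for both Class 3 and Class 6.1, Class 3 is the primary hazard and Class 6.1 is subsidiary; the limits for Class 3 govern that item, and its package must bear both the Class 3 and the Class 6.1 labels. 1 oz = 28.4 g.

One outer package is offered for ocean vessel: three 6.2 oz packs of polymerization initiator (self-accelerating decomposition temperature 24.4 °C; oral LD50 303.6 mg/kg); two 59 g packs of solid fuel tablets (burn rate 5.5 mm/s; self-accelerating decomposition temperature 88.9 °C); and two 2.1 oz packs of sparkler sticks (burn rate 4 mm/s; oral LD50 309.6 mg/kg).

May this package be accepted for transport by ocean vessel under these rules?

No

With self-accelerating decomposition temperature 24.4 °C (< 55 °C), the polymerization initiator falls in Class 4.1.
Burn rate 5.5 mm/s meets the Class 4.2 criterion (Flammable Solid), so the solid fuel tablets are Class 4.2.
The sparkler sticks have burn rate 4 mm/s, which is > 1.8 mm/s, so they are Class 4.2 (Flammable Solid).
Class 4.1 quantity: three 6.2 oz packs = 528.24 g.
528.24 g > 500 g (ocean vessel limit, Class 4.1) — over the limit.
Total Class 4.2: (two 59 g packs = 118 g) + (two 2.1 oz packs = 119.28 g) = 237.28 g.
That is within the Class 4.2 ocean vessel limit of 250 g.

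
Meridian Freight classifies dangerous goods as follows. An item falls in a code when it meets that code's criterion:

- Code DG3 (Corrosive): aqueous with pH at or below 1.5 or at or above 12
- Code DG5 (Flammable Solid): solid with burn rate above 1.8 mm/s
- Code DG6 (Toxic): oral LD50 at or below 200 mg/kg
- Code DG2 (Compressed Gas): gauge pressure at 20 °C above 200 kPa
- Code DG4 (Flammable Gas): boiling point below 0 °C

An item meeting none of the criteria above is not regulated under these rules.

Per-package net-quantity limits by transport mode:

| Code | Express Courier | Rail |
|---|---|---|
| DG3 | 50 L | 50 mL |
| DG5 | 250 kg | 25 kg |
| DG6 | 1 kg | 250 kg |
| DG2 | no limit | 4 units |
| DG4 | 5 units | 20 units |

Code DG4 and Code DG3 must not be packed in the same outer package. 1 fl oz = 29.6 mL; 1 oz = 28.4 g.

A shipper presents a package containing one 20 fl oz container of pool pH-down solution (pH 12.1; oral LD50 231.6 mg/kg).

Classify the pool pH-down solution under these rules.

Code DG3

With pH 12.1 (≥ 12), the pool pH-down solution falls in Code DG3.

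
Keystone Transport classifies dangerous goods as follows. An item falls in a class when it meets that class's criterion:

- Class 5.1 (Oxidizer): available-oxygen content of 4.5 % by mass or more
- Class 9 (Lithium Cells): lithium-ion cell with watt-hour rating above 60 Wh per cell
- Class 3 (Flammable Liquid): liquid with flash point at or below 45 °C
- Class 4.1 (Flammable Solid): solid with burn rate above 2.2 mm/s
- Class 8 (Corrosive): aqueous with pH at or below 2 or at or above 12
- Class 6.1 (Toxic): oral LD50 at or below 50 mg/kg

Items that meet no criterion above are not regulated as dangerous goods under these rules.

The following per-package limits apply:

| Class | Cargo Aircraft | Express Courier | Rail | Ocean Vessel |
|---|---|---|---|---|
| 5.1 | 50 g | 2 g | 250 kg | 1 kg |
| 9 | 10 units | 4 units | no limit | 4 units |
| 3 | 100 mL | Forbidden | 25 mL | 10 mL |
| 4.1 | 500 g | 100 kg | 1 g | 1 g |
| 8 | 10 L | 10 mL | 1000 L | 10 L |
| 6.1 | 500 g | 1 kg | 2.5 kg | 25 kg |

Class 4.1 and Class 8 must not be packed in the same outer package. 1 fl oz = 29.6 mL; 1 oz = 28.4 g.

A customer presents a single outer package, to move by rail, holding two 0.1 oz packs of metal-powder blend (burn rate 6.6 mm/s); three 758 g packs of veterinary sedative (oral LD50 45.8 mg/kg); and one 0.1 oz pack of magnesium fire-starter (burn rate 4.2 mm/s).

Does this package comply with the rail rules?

With burn rate 6.6 mm/s (> 2.2 mm/s), the metal-powder blend falls in Class 4.1.
Oral LD50 45.8 mg/kg meets the Class 6.1 criterion (Toxic), so the veterinary sedative is Class 6.1.
Magnesium fire-starter: burn rate 4.2 mm/s > 2.2 mm/s → Class 4.1 (Flammable Solid).
Total Class 4.1: (two 0.1 oz packs = 5.68 g) + (one 0.1 oz pack = 2.84 g) = 8.52 g.
That exceeds the Class 4.1 rail limit of 1 g.
Class 6.1 quantity: three 758 g packs = 2.274 kg.
2.274 kg is within the rail limit of 2.5 kg for Class 6.1.
The segregation rule (Class 4.1 with Class 8) does not apply to Class 4.1 with Class 6.1.

No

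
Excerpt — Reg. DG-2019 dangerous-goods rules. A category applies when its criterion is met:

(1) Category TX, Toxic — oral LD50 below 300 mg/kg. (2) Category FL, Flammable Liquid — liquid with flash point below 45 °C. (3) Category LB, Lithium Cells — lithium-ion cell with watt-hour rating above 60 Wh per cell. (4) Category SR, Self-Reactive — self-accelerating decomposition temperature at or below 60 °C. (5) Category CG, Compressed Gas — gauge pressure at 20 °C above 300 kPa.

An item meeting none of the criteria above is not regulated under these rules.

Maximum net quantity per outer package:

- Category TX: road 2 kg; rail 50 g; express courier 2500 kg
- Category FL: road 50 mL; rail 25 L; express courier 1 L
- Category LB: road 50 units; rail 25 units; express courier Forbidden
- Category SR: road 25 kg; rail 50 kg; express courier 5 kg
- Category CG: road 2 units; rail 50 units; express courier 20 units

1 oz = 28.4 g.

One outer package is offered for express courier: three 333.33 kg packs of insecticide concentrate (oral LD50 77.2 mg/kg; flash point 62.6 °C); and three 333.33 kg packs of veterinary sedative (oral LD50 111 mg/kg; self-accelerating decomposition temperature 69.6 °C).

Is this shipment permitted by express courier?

Oral LD50 77.2 mg/kg meets the Category TX criterion (Toxic), so the insecticide concentrate is Category TX.
With oral LD50 111 mg/kg (< 300 mg/kg), the veterinary sedative falls in Category TX.
Total Category TX: (three 333.33 kg packs = 999.99 kg) + (three 333.33 kg packs = 999.99 kg) = 1999.98 kg.
That is within the Category TX express courier limit of 2500 kg.

Yes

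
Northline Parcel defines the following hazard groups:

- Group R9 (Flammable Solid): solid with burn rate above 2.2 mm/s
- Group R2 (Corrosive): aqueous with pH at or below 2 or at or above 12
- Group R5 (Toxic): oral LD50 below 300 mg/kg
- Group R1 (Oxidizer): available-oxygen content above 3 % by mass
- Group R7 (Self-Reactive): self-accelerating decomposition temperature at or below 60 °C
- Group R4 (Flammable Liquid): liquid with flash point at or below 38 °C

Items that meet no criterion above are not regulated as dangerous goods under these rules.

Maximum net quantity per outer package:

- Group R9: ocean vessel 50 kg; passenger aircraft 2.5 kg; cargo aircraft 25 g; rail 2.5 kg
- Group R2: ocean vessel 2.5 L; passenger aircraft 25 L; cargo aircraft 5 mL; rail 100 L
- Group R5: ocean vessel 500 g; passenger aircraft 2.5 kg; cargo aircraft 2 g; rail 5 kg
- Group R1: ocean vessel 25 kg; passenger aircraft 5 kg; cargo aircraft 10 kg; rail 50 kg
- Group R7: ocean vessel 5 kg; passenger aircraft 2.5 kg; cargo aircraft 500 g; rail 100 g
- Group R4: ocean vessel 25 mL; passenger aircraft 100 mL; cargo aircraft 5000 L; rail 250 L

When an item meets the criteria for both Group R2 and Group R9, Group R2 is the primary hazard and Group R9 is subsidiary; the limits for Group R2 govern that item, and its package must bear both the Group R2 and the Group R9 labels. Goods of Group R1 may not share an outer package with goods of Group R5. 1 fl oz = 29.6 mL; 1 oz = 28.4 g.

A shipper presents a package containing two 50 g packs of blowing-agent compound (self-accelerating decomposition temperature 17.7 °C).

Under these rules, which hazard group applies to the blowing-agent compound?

With self-accelerating decomposition temperature 17.7 °C (≤ 60 °C), the blowing-agent compound falls in Group R7.

Group R7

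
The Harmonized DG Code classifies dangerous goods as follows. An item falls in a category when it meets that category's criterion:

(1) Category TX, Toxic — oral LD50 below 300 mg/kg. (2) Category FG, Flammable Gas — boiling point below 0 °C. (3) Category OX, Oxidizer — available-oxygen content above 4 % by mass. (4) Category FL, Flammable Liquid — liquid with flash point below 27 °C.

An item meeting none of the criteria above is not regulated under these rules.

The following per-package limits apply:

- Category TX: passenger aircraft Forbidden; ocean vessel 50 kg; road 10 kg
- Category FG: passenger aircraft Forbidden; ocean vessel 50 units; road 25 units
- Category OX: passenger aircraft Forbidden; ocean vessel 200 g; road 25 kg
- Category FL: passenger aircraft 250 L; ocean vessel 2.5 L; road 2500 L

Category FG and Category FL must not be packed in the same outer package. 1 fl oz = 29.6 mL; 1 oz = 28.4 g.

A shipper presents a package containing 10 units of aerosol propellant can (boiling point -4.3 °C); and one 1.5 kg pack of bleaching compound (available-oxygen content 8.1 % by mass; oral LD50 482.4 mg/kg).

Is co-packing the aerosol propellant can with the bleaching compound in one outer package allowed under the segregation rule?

Yes

Aerosol propellant can: boiling point -4.3 °C < 0 °C → Category FG (Flammable Gas).
Available-oxygen content 8.1 % by mass meets the Category OX criterion (Oxidizer), so the bleaching compound is Category OX.
No segregation rule bars Category FG with Category OX.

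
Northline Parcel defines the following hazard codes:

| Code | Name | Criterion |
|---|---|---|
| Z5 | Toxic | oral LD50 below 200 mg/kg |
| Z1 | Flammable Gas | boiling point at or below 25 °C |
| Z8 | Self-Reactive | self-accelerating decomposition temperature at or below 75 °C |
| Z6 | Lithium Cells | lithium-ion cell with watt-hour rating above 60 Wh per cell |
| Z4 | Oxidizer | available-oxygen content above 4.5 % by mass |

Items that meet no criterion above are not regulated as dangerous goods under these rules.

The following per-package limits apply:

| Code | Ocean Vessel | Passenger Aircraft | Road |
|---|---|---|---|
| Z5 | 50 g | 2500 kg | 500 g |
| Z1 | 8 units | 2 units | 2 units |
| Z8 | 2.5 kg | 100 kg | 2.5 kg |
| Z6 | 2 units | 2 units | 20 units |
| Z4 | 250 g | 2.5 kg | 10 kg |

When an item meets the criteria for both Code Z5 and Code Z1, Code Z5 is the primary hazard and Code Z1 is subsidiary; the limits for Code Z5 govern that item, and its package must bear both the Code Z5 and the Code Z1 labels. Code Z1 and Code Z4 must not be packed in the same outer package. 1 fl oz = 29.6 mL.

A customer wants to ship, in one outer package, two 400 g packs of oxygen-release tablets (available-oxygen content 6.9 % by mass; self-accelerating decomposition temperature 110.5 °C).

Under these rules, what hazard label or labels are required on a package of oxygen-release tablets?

Oxygen-release tablets: available-oxygen content 6.9 % by mass > 4.5 % by mass → Code Z4 (Oxidizer).
Only the Code Z4 label is required.

Code Z4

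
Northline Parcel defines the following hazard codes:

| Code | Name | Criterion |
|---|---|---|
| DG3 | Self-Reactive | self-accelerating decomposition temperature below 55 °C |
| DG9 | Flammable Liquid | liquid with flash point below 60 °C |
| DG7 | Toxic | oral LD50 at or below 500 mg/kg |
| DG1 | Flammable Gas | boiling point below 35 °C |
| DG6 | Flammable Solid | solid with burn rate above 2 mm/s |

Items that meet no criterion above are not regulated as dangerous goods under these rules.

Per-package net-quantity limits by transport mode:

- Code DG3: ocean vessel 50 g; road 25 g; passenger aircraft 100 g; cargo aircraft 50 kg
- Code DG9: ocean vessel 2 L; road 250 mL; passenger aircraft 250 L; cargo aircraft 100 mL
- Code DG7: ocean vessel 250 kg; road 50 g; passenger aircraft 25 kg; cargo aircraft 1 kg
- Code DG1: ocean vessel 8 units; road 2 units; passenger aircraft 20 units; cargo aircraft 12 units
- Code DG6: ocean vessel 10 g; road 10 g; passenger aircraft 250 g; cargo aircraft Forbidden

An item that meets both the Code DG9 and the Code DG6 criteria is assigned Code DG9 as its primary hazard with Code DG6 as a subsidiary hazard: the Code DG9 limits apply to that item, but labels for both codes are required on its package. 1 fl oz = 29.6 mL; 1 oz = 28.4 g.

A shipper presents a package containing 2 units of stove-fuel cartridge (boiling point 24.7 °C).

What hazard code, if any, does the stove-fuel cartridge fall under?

The stove-fuel cartridge has boiling point 24.7 °C, which is < 35 °C, so it is Code DG1 (Flammable Gas).

Code DG1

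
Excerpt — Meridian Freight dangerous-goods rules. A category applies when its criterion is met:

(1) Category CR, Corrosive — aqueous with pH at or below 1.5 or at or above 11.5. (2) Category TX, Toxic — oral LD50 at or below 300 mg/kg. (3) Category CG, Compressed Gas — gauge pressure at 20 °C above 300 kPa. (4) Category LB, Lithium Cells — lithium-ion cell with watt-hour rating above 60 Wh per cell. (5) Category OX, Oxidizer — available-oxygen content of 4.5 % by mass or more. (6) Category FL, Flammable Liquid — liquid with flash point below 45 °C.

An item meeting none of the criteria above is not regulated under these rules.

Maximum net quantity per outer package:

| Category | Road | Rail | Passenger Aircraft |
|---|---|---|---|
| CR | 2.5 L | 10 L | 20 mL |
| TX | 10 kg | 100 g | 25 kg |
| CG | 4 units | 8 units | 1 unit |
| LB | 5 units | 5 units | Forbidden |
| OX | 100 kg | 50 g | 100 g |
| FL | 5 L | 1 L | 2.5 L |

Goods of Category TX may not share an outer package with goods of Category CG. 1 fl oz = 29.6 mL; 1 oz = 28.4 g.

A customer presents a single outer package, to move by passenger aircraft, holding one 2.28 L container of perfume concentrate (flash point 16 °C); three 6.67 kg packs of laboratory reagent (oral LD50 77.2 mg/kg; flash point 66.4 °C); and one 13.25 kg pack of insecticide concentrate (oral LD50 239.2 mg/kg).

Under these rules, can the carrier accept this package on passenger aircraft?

No

The perfume concentrate has flash point 16 °C, which is < 45 °C, so it is Category FL (Flammable Liquid).
Laboratory reagent: oral LD50 77.2 mg/kg ≤ 300 mg/kg → Category TX (Toxic).
The insecticide concentrate has oral LD50 239.2 mg/kg, which is ≤ 300 mg/kg, so it is Category TX (Toxic).
Category TX net quantity: (three 6.67 kg packs = 20.01 kg) + 13.25 kg = 33.26 kg.
That exceeds the Category TX passenger aircraft limit of 25 kg.
Category FL quantity: 2.28 L.
That is within the Category FL passenger aircraft limit of 2.5 L.
The segregation rule (Category TX with Category CG) does not apply to Category TX with Category FL.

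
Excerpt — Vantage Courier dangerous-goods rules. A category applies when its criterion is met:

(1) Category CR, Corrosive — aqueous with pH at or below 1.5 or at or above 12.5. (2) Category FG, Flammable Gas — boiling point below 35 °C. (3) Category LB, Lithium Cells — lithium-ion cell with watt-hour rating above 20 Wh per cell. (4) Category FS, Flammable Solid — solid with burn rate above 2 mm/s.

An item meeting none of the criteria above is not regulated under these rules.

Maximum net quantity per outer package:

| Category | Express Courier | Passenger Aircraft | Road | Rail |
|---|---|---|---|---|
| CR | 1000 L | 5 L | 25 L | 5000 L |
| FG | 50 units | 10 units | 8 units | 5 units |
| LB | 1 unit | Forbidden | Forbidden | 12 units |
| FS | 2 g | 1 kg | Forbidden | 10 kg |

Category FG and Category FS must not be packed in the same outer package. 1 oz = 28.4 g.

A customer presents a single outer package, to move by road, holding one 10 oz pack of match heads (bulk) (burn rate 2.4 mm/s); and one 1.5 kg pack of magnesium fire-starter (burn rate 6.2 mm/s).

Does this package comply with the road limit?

No

The match heads (bulk) have burn rate 2.4 mm/s, which is > 2 mm/s, so they are Category FS (Flammable Solid).
With burn rate 6.2 mm/s (> 2 mm/s), the magnesium fire-starter falls in Category FS.
Category FS net quantity: (one 10 oz pack = 284 g) + 1.5 kg = 1.784 kg.
By road, Category FS is Forbidden regardless of quantity.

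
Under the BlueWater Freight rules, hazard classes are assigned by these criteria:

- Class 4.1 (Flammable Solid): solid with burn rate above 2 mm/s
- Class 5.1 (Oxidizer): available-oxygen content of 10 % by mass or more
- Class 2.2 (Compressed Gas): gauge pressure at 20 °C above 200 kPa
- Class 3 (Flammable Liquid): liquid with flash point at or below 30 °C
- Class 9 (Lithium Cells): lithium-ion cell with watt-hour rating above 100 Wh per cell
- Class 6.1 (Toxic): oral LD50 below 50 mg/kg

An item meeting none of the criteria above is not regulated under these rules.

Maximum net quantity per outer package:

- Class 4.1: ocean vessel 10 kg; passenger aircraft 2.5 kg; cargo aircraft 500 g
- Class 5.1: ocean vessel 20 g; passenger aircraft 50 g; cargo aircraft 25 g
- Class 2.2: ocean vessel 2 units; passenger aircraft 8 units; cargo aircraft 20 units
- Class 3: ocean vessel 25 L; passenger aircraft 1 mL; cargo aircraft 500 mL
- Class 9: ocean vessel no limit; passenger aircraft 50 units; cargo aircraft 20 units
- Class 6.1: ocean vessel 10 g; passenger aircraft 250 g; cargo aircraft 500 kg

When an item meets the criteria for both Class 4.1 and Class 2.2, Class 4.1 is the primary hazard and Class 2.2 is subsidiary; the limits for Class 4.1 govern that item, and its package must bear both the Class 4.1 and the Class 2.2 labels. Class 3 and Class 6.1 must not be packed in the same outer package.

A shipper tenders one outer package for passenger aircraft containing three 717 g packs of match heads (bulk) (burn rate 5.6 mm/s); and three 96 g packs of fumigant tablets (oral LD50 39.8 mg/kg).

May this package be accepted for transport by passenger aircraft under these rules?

Burn rate 5.6 mm/s meets the Class 4.1 criterion (Flammable Solid), so the match heads (bulk) are Class 4.1.
With oral LD50 39.8 mg/kg (< 50 mg/kg), the fumigant tablets fall in Class 6.1.
Class 6.1 quantity: three 96 g packs = 288 g.
288 g exceeds the passenger aircraft limit of 250 g for Class 6.1.
Class 4.1 quantity: three 717 g packs = 2.151 kg.
2.151 kg is within the passenger aircraft limit of 2.5 kg for Class 4.1.
The segregation rule (Class 3 with Class 6.1) does not apply to Class 6.1 with Class 4.1.

No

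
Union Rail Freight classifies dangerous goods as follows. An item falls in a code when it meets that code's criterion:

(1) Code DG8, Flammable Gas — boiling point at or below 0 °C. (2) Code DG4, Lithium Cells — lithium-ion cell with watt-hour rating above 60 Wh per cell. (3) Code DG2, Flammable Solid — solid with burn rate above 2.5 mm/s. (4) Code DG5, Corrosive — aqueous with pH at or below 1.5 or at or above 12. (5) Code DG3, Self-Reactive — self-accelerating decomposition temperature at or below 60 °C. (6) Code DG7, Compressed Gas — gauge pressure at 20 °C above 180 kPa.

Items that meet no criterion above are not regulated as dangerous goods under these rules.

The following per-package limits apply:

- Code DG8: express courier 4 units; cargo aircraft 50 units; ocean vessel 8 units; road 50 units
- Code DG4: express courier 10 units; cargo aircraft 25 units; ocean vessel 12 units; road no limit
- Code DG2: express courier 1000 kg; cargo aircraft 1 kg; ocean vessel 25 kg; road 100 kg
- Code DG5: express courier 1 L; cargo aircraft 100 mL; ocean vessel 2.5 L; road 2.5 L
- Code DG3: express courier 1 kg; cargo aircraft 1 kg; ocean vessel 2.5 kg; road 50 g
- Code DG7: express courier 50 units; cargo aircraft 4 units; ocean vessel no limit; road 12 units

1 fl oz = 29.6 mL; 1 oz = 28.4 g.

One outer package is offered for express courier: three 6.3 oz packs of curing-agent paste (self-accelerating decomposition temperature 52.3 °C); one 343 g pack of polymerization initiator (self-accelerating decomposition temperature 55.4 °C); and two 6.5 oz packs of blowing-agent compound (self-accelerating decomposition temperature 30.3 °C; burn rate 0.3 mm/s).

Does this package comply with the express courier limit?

No

The curing-agent paste has self-accelerating decomposition temperature 52.3 °C, which is ≤ 60 °C, so it is Code DG3 (Self-Reactive).
Polymerization initiator: self-accelerating decomposition temperature 55.4 °C ≤ 60 °C → Code DG3 (Self-Reactive).
The blowing-agent compound has self-accelerating decomposition temperature 30.3 °C, which is ≤ 60 °C, so it is Code DG3 (Self-Reactive).
Total Code DG3: (three 6.3 oz packs = 536.76 g) + 343 g + (two 6.5 oz packs = 369.2 g) = 1248.96 g.
1248.96 g exceeds the express courier limit of 1 kg for Code DG3.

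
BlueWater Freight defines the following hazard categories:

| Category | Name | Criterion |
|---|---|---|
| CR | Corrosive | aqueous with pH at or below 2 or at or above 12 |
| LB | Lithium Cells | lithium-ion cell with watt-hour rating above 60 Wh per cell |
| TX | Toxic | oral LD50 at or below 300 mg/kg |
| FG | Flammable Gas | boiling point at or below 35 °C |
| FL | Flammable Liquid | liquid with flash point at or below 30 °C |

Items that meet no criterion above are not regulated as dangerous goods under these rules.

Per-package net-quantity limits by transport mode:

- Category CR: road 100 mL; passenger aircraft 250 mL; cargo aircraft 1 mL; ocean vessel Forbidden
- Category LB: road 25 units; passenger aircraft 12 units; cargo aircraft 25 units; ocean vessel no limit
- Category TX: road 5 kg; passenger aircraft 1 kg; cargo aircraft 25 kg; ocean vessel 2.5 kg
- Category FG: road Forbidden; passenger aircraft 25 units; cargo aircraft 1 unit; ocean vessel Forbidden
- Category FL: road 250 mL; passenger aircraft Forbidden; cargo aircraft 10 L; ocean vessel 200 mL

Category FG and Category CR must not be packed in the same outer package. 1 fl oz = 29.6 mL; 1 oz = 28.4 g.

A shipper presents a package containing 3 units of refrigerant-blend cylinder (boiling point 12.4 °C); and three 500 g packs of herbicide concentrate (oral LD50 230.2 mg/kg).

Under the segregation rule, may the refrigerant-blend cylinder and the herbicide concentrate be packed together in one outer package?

Yes

The refrigerant-blend cylinder has boiling point 12.4 °C, which is ≤ 35 °C, so it is Category FG (Flammable Gas).
With oral LD50 230.2 mg/kg (≤ 300 mg/kg), the herbicide concentrate falls in Category TX.
No segregation rule bars Category FG with Category TX.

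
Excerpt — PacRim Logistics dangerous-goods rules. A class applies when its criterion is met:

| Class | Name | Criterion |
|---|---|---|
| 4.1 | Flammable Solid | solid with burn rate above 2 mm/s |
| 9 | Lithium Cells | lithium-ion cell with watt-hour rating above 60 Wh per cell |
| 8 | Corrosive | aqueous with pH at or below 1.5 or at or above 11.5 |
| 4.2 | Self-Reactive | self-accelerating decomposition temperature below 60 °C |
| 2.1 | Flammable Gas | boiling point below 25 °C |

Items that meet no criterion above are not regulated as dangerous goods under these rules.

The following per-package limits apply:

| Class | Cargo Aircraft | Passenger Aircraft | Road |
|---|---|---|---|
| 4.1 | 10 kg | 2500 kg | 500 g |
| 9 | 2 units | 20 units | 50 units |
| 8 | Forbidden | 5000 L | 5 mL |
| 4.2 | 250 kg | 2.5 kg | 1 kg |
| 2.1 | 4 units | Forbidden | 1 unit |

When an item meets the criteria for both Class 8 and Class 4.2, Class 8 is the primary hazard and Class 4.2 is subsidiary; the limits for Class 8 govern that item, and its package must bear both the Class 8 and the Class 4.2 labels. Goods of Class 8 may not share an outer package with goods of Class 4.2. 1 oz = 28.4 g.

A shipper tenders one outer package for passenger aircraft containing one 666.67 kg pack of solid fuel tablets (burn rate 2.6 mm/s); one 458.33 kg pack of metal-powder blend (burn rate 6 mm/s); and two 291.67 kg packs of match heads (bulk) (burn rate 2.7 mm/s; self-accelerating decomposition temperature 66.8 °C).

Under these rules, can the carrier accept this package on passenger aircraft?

Solid fuel tablets: burn rate 2.6 mm/s > 2 mm/s → Class 4.1 (Flammable Solid).
The metal-powder blend has burn rate 6 mm/s, which is > 2 mm/s, so it is Class 4.1 (Flammable Solid).
Burn rate 2.7 mm/s meets the Class 4.1 criterion (Flammable Solid), so the match heads (bulk) are Class 4.1.
Class 4.1 net quantity: 666.67 kg + 458.33 kg + (two 291.67 kg packs = 583.34 kg) = 1708.34 kg.
That is within the Class 4.1 passenger aircraft limit of 2500 kg.

Yes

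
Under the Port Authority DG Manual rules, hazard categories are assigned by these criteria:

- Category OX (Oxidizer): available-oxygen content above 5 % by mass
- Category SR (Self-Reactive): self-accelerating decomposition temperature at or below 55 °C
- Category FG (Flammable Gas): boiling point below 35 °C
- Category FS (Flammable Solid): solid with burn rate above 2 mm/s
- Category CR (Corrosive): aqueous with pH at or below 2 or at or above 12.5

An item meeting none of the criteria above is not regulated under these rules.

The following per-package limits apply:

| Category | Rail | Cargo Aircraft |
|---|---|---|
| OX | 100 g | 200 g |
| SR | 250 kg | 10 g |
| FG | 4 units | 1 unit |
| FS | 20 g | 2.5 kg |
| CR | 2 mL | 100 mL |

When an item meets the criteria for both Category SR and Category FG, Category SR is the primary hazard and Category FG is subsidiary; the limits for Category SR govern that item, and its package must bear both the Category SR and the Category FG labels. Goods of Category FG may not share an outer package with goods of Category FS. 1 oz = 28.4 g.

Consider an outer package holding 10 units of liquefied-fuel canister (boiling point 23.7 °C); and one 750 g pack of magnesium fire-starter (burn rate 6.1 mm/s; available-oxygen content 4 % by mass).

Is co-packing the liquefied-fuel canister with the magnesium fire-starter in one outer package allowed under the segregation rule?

No

The liquefied-fuel canister has boiling point 23.7 °C, which is < 35 °C, so it is Category FG (Flammable Gas).
Burn rate 6.1 mm/s meets the Category FS criterion (Flammable Solid), so the magnesium fire-starter is Category FS.
Category FG and Category FS may not share an outer package.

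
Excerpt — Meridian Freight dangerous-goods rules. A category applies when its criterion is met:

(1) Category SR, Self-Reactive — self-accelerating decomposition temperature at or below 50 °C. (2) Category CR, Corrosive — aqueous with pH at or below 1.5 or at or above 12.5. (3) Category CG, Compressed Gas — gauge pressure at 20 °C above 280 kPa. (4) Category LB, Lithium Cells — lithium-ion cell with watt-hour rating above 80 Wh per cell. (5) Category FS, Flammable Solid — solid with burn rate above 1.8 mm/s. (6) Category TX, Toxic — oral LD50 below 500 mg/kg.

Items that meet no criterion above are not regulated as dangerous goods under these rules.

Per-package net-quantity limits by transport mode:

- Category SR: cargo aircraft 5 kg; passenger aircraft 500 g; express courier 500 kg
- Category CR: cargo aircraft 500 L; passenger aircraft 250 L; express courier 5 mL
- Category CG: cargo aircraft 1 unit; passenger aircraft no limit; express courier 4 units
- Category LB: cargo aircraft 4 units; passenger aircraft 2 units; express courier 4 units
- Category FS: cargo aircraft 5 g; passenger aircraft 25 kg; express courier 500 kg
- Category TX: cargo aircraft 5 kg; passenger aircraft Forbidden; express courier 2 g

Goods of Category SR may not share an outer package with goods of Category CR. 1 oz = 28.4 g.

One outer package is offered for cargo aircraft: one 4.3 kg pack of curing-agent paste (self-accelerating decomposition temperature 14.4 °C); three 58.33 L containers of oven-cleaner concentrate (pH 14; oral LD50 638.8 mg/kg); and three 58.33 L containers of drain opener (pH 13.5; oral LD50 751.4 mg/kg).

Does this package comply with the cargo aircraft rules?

With self-accelerating decomposition temperature 14.4 °C (≤ 50 °C), the curing-agent paste falls in Category SR.
Oven-cleaner concentrate: pH 14 ≥ 12.5 → Category CR (Corrosive).
Drain opener: pH 13.5 ≥ 12.5 → Category CR (Corrosive).
Category SR quantity: 4.3 kg.
That is within the Category SR cargo aircraft limit of 5 kg.
Category CR net quantity: (three 58.33 L containers = 174.99 L) + (three 58.33 L containers = 174.99 L) = 349.98 L.
349.98 L ≤ 500 L (cargo aircraft limit, Category CR) — within limit.
Category SR and Category CR may not share an outer package.

No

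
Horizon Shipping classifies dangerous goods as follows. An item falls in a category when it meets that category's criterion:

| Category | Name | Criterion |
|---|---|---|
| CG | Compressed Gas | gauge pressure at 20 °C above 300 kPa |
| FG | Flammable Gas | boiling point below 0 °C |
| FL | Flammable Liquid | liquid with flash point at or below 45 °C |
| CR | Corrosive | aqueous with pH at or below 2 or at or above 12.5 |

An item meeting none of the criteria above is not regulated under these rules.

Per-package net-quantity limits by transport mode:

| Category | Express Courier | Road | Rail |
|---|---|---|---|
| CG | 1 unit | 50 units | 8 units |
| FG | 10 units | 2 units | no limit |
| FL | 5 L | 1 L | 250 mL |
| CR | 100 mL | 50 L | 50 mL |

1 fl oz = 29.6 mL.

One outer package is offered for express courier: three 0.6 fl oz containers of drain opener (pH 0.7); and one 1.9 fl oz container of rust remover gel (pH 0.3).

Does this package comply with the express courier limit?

Drain opener: pH 0.7 ≤ 2 → Category CR (Corrosive).
pH 0.3 meets the Category CR criterion (Corrosive), so the rust remover gel is Category CR.
Category CR net quantity: (three 0.6 fl oz containers = 53.28 mL) + (one 1.9 fl oz container = 56.24 mL) = 109.52 mL.
109.52 mL > 100 mL (express courier limit, Category CR) — over the limit.

No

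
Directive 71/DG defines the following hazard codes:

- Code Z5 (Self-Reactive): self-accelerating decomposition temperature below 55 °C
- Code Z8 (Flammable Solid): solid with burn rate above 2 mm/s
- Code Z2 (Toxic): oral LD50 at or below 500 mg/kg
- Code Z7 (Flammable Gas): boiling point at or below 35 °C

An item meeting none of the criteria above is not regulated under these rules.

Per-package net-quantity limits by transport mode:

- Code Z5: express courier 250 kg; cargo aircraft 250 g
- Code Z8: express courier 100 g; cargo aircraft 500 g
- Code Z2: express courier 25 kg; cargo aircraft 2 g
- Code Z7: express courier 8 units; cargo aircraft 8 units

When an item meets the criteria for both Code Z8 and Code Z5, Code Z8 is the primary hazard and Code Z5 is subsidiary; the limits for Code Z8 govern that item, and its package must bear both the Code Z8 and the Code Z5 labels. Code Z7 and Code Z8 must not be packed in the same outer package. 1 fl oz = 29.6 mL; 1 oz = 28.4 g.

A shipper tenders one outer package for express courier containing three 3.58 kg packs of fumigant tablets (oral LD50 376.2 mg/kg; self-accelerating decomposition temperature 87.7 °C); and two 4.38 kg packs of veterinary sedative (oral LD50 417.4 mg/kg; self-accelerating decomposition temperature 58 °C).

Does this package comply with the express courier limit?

With oral LD50 376.2 mg/kg (≤ 500 mg/kg), the fumigant tablets fall in Code Z2.
With oral LD50 417.4 mg/kg (≤ 500 mg/kg), the veterinary sedative falls in Code Z2.
Code Z2 net quantity: (three 3.58 kg packs = 10.74 kg) + (two 4.38 kg packs = 8.76 kg) = 19.5 kg.
19.5 kg ≤ 25 kg (express courier limit, Code Z2) — within limit.

Yes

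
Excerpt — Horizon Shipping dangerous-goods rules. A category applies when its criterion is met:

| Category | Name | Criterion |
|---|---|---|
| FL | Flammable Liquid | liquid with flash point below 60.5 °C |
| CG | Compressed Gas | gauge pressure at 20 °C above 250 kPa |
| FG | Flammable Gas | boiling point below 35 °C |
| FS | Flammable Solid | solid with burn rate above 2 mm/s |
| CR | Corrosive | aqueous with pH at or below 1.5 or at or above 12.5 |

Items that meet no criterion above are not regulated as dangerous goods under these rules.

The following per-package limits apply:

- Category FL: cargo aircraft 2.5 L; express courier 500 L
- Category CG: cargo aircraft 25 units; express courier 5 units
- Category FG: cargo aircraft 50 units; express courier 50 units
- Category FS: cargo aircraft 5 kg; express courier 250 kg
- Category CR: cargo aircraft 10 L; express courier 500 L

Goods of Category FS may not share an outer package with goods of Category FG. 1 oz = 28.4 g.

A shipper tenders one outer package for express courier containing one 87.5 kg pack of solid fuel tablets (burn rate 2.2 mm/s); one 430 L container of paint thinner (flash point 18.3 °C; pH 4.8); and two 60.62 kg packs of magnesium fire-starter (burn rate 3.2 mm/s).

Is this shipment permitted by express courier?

Yes

The solid fuel tablets have burn rate 2.2 mm/s, which is > 2 mm/s, so they are Category FS (Flammable Solid).
The paint thinner has flash point 18.3 °C, which is < 60.5 °C, so it is Category FL (Flammable Liquid).
The magnesium fire-starter has burn rate 3.2 mm/s, which is > 2 mm/s, so it is Category FS (Flammable Solid).
Category FS net quantity: 87.5 kg + (two 60.62 kg packs = 121.24 kg) = 208.74 kg.
That is within the Category FS express courier limit of 250 kg.
Category FL quantity: 430 L.
430 L ≤ 500 L (express courier limit, Category FL) — within limit.
The segregation rule (Category FS with Category FG) does not apply to Category FS with Category FL.
Every hazard category is within its express courier limit and no segregation rule is violated.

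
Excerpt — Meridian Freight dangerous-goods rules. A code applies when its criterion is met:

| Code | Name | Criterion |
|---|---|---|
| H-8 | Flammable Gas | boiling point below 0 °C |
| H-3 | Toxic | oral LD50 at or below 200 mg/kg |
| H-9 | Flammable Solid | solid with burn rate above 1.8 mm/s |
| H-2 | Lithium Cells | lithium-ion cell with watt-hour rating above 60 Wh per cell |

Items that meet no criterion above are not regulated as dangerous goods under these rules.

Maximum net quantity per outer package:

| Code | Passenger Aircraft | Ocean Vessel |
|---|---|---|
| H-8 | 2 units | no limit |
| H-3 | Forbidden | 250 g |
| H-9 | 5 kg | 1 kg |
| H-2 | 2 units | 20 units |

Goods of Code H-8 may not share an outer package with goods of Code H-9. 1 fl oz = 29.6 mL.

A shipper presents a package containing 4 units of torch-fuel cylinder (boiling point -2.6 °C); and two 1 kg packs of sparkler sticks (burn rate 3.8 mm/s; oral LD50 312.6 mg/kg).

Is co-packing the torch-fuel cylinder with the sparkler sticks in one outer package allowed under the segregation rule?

No

With boiling point -2.6 °C (< 0 °C), the torch-fuel cylinder falls in Code H-8.
Burn rate 3.8 mm/s meets the Code H-9 criterion (Flammable Solid), so the sparkler sticks are Code H-9.
Code H-8 and Code H-9 may not share an outer package.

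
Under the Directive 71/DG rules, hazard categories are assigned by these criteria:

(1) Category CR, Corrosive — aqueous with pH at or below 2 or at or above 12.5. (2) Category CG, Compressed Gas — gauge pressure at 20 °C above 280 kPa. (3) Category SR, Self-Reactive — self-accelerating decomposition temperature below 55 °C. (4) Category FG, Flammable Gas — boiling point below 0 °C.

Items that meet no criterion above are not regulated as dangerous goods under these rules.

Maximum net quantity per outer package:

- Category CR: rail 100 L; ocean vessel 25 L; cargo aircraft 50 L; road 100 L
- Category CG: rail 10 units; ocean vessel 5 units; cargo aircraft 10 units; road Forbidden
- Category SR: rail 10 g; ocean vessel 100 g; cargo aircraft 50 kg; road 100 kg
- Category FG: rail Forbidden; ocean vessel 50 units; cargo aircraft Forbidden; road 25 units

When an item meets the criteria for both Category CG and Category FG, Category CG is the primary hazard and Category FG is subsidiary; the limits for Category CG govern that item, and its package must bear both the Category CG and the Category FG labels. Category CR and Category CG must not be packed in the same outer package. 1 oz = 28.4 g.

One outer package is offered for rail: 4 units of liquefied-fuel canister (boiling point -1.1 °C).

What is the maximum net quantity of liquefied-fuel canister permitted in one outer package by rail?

Forbidden

Liquefied-fuel canister: boiling point -1.1 °C < 0 °C → Category FG (Flammable Gas).
The rail limit for Category FG is Forbidden.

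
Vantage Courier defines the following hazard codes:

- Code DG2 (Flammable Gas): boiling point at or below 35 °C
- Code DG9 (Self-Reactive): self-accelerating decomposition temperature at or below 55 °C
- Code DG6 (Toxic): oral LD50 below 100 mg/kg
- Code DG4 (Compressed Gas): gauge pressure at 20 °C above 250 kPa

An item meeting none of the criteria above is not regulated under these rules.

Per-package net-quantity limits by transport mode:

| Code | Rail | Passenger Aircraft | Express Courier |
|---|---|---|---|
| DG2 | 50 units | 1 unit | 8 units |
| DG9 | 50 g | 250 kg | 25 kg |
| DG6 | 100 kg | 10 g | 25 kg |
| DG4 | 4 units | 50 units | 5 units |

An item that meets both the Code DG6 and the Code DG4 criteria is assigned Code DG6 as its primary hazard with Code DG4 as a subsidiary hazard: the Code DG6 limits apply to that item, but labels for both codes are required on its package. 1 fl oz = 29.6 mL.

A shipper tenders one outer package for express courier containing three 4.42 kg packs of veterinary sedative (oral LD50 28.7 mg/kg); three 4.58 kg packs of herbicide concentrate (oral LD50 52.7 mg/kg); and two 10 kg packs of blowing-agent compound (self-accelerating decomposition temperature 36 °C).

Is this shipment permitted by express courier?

Oral LD50 28.7 mg/kg meets the Code DG6 criterion (Toxic), so the veterinary sedative is Code DG6.
Oral LD50 52.7 mg/kg meets the Code DG6 criterion (Toxic), so the herbicide concentrate is Code DG6.
Self-accelerating decomposition temperature 36 °C meets the Code DG9 criterion (Self-Reactive), so the blowing-agent compound is Code DG9.
Total Code DG6: (three 4.42 kg packs = 13.26 kg) + (three 4.58 kg packs = 13.74 kg) = 27 kg.
27 kg exceeds the express courier limit of 25 kg for Code DG6.
Code DG9 quantity: two 10 kg packs = 20 kg.
20 kg is within the express courier limit of 25 kg for Code DG9.

No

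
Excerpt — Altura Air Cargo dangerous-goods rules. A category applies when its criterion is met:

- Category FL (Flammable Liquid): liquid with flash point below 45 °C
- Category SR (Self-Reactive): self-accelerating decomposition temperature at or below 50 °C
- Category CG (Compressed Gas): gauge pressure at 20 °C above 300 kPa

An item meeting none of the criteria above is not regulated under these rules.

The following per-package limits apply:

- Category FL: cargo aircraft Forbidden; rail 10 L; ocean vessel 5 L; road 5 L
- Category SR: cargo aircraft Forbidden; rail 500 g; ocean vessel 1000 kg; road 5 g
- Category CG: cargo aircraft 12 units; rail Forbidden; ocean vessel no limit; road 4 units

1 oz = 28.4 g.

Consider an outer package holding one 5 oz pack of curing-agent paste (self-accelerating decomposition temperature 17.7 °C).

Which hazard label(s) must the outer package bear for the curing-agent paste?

With self-accelerating decomposition temperature 17.7 °C (≤ 50 °C), the curing-agent paste falls in Category SR.
Only the Category SR label is required.

Category SR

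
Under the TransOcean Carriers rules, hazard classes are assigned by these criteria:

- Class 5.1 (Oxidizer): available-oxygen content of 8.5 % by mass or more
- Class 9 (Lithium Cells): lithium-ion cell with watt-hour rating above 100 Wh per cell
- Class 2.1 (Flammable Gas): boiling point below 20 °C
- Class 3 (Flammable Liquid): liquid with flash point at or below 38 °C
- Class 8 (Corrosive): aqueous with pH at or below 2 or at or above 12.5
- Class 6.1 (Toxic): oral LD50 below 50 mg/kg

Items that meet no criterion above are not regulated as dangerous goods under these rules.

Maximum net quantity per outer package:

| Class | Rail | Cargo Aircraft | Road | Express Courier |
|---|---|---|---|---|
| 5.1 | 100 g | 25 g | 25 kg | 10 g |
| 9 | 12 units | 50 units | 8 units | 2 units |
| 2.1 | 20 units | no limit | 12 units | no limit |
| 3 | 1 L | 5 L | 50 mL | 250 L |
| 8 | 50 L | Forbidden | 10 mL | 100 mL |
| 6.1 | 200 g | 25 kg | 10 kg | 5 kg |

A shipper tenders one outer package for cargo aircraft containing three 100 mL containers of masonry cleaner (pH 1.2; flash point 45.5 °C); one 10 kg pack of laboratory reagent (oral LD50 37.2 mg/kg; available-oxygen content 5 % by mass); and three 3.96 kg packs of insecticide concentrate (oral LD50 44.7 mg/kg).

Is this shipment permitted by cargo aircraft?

No

Masonry cleaner: pH 1.2 ≤ 2 → Class 8 (Corrosive).
Laboratory reagent: oral LD50 37.2 mg/kg < 50 mg/kg → Class 6.1 (Toxic).
Insecticide concentrate: oral LD50 44.7 mg/kg < 50 mg/kg → Class 6.1 (Toxic).
Total Class 6.1: 10 kg + (three 3.96 kg packs = 11.88 kg) = 21.88 kg.
21.88 kg ≤ 25 kg (cargo aircraft limit, Class 6.1) — within limit.
Class 8 quantity: three 100 mL containers = 300 mL.
Class 8 is Forbidden by cargo aircraft.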